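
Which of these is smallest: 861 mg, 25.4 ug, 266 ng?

861 mg = 0.861 g
25.4 ug = 0.0000254 g
266 ng = 0.000000266 g

266 ng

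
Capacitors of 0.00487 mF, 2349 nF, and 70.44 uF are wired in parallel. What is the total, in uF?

In uF:
  0.00487 mF = 0.00487 × 10^3 uF = 4.87
  2349 nF = 2349 × 10^-3 uF = 2.349
  70.44 uF → 70.44
Sum: 4.87 + 2.349 + 70.44 = 77.659

77.659 uF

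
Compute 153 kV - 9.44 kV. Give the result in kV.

In kV:
  153 kV → 153
  9.44 kV → 9.44
Difference: 153 - 9.44 = 143.56

143.56 kV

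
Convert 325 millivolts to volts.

0.325 volts

milli = 10⁻³, (no prefix) = 10⁰; factor is 10⁻³.
325 × 10⁻³ = 0.325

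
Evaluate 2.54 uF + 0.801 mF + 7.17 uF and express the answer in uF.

In uF:
  2.54 uF → 2.54
  0.801 mF = 0.801e3 uF = 801
  7.17 uF → 7.17
Sum: 2.54 + 801 + 7.17 = 810.71

810.71 uF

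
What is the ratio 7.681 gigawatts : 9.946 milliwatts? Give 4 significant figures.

(7.681 × 10⁹) / (9.946 × 10⁻³) = 0.77227 × 10¹²

772300000000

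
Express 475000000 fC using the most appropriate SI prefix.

= 475 × 10⁻⁹ C; 10⁻⁹ is nano.

475 nC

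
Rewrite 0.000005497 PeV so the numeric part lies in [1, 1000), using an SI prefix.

= 5.497 × 10^9 eV; 10^9 is giga.

5.497 GeV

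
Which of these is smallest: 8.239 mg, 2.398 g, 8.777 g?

8.239 mg = 0.008239 g
2.398 g = 2.398 g
8.777 g = 8.777 g

8.239 mg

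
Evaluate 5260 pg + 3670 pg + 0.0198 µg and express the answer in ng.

28.73 ng

In ng:
  5260 pg = 5260 × 10^-3 ng = 5.26
  3670 pg = 3670 × 10^-3 ng = 3.67
  0.0198 µg = 0.0198 × 10^3 ng = 19.8
Sum: 5.26 + 3.67 + 19.8 = 28.73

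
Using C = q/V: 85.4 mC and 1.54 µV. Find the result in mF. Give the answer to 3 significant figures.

(85.4 × 10^-3) / (1.54 × 10^-6) = 55.455 × 10^3 F

55500000 mF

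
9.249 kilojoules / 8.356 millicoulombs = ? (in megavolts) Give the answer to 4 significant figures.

1.107 megavolts

(9.249 × 10³) / (8.356 × 10⁻³) = 1.10687 × 10⁶ V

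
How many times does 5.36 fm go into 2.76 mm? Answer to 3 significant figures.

(2.76 × 10⁻³) / (5.36 × 10⁻¹⁵) = 0.5149 × 10¹²

515000000000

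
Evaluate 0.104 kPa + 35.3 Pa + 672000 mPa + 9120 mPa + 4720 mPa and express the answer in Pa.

In Pa:
  0.104 kPa = 0.104 × 10³ Pa = 104
  35.3 Pa → 35.3
  672000 mPa = 672000 × 10⁻³ Pa = 672
  9120 mPa = 9120 × 10⁻³ Pa = 9.12
  4720 mPa = 4720 × 10⁻³ Pa = 4.72
Sum: 104 + 35.3 + 672 + 9.12 + 4.72 = 825.14

825.14 Pa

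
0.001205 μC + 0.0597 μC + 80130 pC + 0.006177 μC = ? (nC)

In nC:
  0.001205 μC = 0.001205e3 nC = 1.205
  0.0597 μC = 0.0597e3 nC = 59.7
  80130 pC = 80130e-3 nC = 80.13
  0.006177 μC = 0.006177e3 nC = 6.177
Sum: 1.205 + 59.7 + 80.13 + 6.177 = 147.212

147.212 nC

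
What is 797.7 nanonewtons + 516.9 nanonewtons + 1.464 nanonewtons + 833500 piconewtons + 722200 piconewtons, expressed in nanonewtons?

2871.764 nanonewtons

In nanonewtons:
  797.7 nanonewtons → 797.7
  516.9 nanonewtons → 516.9
  1.464 nanonewtons → 1.464
  833500 piconewtons = 833500 × 10^-3 nanonewtons = 833.5
  722200 piconewtons = 722200 × 10^-3 nanonewtons = 722.2
Sum: 797.7 + 516.9 + 1.464 + 833.5 + 722.2 = 2871.764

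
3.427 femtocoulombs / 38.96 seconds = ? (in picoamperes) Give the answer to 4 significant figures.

(3.427 × 10⁻¹⁵) / (38.96) = 0.087962 × 10⁻¹⁵ A

0.00008796 picoamperes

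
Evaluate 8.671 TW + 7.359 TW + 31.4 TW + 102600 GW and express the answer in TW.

150.03 TW

In TW:
  8.671 TW → 8.671
  7.359 TW → 7.359
  31.4 TW → 31.4
  102600 GW = 102600 × 10^-3 TW = 102.6
Sum: 8.671 + 7.359 + 31.4 + 102.6 = 150.03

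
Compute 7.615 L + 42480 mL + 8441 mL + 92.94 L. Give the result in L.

In L:
  7.615 L → 7.615
  42480 mL = 42480 × 10^-3 L = 42.48
  8441 mL = 8441 × 10^-3 L = 8.441
  92.94 L → 92.94
Sum: 7.615 + 42.48 + 8.441 + 92.94 = 151.476

151.476 L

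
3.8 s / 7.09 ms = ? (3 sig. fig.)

(3.8) / (7.09e-3) = 0.536e3

536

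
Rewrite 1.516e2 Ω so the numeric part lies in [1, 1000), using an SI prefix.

151.6 Ω

= 151.6 Ω; mantissa already in [1, 1000).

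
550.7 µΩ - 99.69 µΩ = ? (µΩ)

In µΩ:
  550.7 µΩ → 550.7
  99.69 µΩ → 99.69
Difference: 550.7 - 99.69 = 451.01

451.01 µΩ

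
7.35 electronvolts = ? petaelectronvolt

0.00000000000000735 petaelectronvolts

(no prefix) = 1e0, peta = 1e15; factor is 1e-15.
7.35 × 1e-15 = 0.00000000000000735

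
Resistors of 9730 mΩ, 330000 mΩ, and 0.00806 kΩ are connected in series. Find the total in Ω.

347.79 Ω

In Ω:
  9730 mΩ = 9730 × 10⁻³ Ω = 9.73
  330000 mΩ = 330000 × 10⁻³ Ω = 330
  0.00806 kΩ = 0.00806 × 10³ Ω = 8.06
Sum: 9.73 + 330 + 8.06 = 347.79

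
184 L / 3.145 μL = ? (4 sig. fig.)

58510000

(184) / (3.145 × 10⁻⁶) = 58.506 × 10⁶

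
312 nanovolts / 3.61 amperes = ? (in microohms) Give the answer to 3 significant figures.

(312 × 10^-9) / (3.61) = 86.427 × 10^-9 Ω

0.0864 microohms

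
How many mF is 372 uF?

0.372 mF

micro = 1e-6, milli = 1e-3; factor is 1e-3.
372 × 1e-3 = 0.372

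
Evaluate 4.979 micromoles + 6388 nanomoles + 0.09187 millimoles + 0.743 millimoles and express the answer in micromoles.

In micromoles:
  4.979 micromoles → 4.979
  6388 nanomoles = 6388e-3 micromoles = 6.388
  0.09187 millimoles = 0.09187e3 micromoles = 91.87
  0.743 millimoles = 0.743e3 micromoles = 743
Sum: 4.979 + 6.388 + 91.87 + 743 = 846.237

846.237 micromoles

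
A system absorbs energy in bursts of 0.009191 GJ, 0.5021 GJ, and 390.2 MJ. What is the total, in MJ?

901.491 MJ

In MJ:
  0.009191 GJ = 0.009191e3 MJ = 9.191
  0.5021 GJ = 0.5021e3 MJ = 502.1
  390.2 MJ → 390.2
Sum: 9.191 + 502.1 + 390.2 = 901.491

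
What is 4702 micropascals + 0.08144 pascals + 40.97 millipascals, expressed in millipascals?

127.112 millipascals

In millipascals:
  4702 micropascals = 4702e-3 millipascals = 4.702
  0.08144 pascals = 0.08144e3 millipascals = 81.44
  40.97 millipascals → 40.97
Sum: 4.702 + 81.44 + 40.97 = 127.112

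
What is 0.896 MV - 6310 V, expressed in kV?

In kV:
  0.896 MV = 0.896e3 kV = 896
  6310 V = 6310e-3 kV = 6.31
Difference: 896 - 6.31 = 889.69

889.69 kV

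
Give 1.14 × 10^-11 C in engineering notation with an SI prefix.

11.4 pC

= 11.4 × 10^-12 C; 10^-12 is pico.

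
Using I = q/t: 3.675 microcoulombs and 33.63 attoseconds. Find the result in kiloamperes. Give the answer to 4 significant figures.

(3.675 × 10⁻⁶) / (33.63 × 10⁻¹⁸) = 0.109277 × 10¹² A

109300000 kiloamperes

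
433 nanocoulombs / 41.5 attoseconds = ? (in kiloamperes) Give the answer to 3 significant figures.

(433 × 10⁻⁹) / (41.5 × 10⁻¹⁸) = 10.434 × 10⁹ A

10400000 kiloamperes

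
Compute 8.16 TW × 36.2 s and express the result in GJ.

8.16 × 10^12 × 36.2 = 295.392 × 10^12 J

295392 GJ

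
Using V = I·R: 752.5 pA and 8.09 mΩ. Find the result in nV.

752.5 × 10^-12 × 8.09 × 10^-3 = 6087.725 × 10^-15 V

0.006087725 nV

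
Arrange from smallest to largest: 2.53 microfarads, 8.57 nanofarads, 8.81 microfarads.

8.57 nanofarads < 2.53 microfarads < 8.81 microfarads

2.53 microfarads = 0.00000253 farads
8.57 nanofarads = 0.00000000857 farads
8.81 microfarads = 0.00000881 farads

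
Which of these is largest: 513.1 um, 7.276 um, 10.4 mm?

10.4 mm

513.1 um = 0.0005131 m
7.276 um = 0.000007276 m
10.4 mm = 0.0104 m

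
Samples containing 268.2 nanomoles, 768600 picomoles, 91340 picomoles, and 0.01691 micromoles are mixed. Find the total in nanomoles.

1145.05 nanomoles

In nanomoles:
  268.2 nanomoles → 268.2
  768600 picomoles = 768600 × 10^-3 nanomoles = 768.6
  91340 picomoles = 91340 × 10^-3 nanomoles = 91.34
  0.01691 micromoles = 0.01691 × 10^3 nanomoles = 16.91
Sum: 268.2 + 768.6 + 91.34 + 16.91 = 1145.05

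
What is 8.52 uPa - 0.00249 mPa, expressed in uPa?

In uPa:
  8.52 uPa → 8.52
  0.00249 mPa = 0.00249e3 uPa = 2.49
Difference: 8.52 - 2.49 = 6.03

6.03 uPa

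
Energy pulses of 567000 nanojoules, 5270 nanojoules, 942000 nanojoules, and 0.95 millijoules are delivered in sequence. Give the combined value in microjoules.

2464.27 microjoules

In microjoules:
  567000 nanojoules = 567000e-3 microjoules = 567
  5270 nanojoules = 5270e-3 microjoules = 5.27
  942000 nanojoules = 942000e-3 microjoules = 942
  0.95 millijoules = 0.95e3 microjoules = 950
Sum: 567 + 5.27 + 942 + 950 = 2464.27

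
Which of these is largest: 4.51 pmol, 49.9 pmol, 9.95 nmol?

4.51 pmol = 0.00000000000451 mol
49.9 pmol = 0.0000000000499 mol
9.95 nmol = 0.00000000995 mol

9.95 nmol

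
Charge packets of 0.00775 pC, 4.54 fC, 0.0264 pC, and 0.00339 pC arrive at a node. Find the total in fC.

42.08 fC

In fC:
  0.00775 pC = 0.00775 × 10³ fC = 7.75
  4.54 fC → 4.54
  0.0264 pC = 0.0264 × 10³ fC = 26.4
  0.00339 pC = 0.00339 × 10³ fC = 3.39
Sum: 7.75 + 4.54 + 26.4 + 3.39 = 42.08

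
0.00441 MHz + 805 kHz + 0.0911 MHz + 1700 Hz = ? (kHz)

902.21 kHz

In kHz:
  0.00441 MHz = 0.00441e3 kHz = 4.41
  805 kHz → 805
  0.0911 MHz = 0.0911e3 kHz = 91.1
  1700 Hz = 1700e-3 kHz = 1.7
Sum: 4.41 + 805 + 91.1 + 1.7 = 902.21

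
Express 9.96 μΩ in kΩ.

micro = 1e-6, kilo = 1e3; factor is 1e-9.
9.96 × 1e-9 = 0.00000000996

0.00000000996 kΩ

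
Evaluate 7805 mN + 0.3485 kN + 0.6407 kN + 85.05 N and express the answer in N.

In N:
  7805 mN = 7805 × 10^-3 N = 7.805
  0.3485 kN = 0.3485 × 10^3 N = 348.5
  0.6407 kN = 0.6407 × 10^3 N = 640.7
  85.05 N → 85.05
Sum: 7.805 + 348.5 + 640.7 + 85.05 = 1082.055

1082.055 N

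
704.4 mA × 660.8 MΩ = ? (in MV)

465.46752 MV

704.4 × 10⁻³ × 660.8 × 10⁶ = 465467.52 × 10³ V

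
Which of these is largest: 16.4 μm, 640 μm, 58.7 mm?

16.4 μm = 0.0000164 m
640 μm = 0.00064 m
58.7 mm = 0.0587 m

58.7 mm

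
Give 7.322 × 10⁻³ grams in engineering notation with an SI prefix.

7.322 milligrams

= 7.322 × 10⁻³ grams; 10⁻³ is milli.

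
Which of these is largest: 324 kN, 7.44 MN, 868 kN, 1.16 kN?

324 kN = 324000 N
7.44 MN = 7440000 N
868 kN = 868000 N
1.16 kN = 1160 N

7.44 MN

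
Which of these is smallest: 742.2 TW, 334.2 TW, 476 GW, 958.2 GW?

742.2 TW = 742200000000000 W
334.2 TW = 334200000000000 W
476 GW = 476000000000 W
958.2 GW = 958200000000 W

476 GW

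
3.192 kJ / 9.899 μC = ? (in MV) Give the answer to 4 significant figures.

(3.192 × 10^3) / (9.899 × 10^-6) = 0.322457 × 10^9 V

322.5 MV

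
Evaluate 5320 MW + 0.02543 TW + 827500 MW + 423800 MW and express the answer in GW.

1282.05 GW

In GW:
  5320 MW = 5320 × 10^-3 GW = 5.32
  0.02543 TW = 0.02543 × 10^3 GW = 25.43
  827500 MW = 827500 × 10^-3 GW = 827.5
  423800 MW = 423800 × 10^-3 GW = 423.8
Sum: 5.32 + 25.43 + 827.5 + 423.8 = 1282.05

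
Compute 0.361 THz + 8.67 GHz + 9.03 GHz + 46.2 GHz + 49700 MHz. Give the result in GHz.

In GHz:
  0.361 THz = 0.361 × 10^3 GHz = 361
  8.67 GHz → 8.67
  9.03 GHz → 9.03
  46.2 GHz → 46.2
  49700 MHz = 49700 × 10^-3 GHz = 49.7
Sum: 361 + 8.67 + 9.03 + 46.2 + 49.7 = 474.6

474.6 GHz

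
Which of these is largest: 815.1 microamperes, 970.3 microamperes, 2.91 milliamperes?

2.91 milliamperes

815.1 microamperes = 0.0008151 amperes
970.3 microamperes = 0.0009703 amperes
2.91 milliamperes = 0.00291 amperes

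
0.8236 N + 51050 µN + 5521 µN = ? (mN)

In mN:
  0.8236 N = 0.8236 × 10^3 mN = 823.6
  51050 µN = 51050 × 10^-3 mN = 51.05
  5521 µN = 5521 × 10^-3 mN = 5.521
Sum: 823.6 + 51.05 + 5.521 = 880.171

880.171 mN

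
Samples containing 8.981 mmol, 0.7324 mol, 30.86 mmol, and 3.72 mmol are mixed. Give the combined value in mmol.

In mmol:
  8.981 mmol → 8.981
  0.7324 mol = 0.7324e3 mmol = 732.4
  30.86 mmol → 30.86
  3.72 mmol → 3.72
Sum: 8.981 + 732.4 + 30.86 + 3.72 = 775.961

775.961 mmol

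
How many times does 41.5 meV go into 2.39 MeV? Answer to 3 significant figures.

(2.39 × 10^6) / (41.5 × 10^-3) = 0.05759 × 10^9

57600000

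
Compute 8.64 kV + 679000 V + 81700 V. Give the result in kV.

In kV:
  8.64 kV → 8.64
  679000 V = 679000 × 10⁻³ kV = 679
  81700 V = 81700 × 10⁻³ kV = 81.7
Sum: 8.64 + 679 + 81.7 = 769.34

769.34 kV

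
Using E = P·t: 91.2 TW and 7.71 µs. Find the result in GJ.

0.703152 GJ

91.2 × 10¹² × 7.71 × 10⁻⁶ = 703.152 × 10⁶ J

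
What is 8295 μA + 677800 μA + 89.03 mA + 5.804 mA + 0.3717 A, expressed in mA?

1152.629 mA

In mA:
  8295 μA = 8295 × 10^-3 mA = 8.295
  677800 μA = 677800 × 10^-3 mA = 677.8
  89.03 mA → 89.03
  5.804 mA → 5.804
  0.3717 A = 0.3717 × 10^3 mA = 371.7
Sum: 8.295 + 677.8 + 89.03 + 5.804 + 371.7 = 1152.629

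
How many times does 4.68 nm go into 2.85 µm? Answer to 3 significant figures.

609

(2.85 × 10⁻⁶) / (4.68 × 10⁻⁹) = 0.609 × 10³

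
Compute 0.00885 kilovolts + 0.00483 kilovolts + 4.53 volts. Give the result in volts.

In volts:
  0.00885 kilovolts = 0.00885 × 10^3 volts = 8.85
  0.00483 kilovolts = 0.00483 × 10^3 volts = 4.83
  4.53 volts → 4.53
Sum: 8.85 + 4.83 + 4.53 = 18.21

18.21 volts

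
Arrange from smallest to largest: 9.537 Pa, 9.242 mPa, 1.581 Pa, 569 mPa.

9.242 mPa < 569 mPa < 1.581 Pa < 9.537 Pa

9.537 Pa = 9.537 Pa
9.242 mPa = 0.009242 Pa
1.581 Pa = 1.581 Pa
569 mPa = 0.569 Pa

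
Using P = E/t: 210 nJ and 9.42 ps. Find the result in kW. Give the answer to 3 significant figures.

(210 × 10^-9) / (9.42 × 10^-12) = 22.293 × 10^3 W

22.3 kW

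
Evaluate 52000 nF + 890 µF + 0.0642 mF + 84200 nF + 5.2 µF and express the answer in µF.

1095.6 µF

In µF:
  52000 nF = 52000e-3 µF = 52
  890 µF → 890
  0.0642 mF = 0.0642e3 µF = 64.2
  84200 nF = 84200e-3 µF = 84.2
  5.2 µF → 5.2
Sum: 52 + 890 + 64.2 + 84.2 + 5.2 = 1095.6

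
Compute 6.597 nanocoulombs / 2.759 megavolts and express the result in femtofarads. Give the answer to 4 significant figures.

(6.597e-9) / (2.759e6) = 2.39108e-15 F

2.391 femtofarads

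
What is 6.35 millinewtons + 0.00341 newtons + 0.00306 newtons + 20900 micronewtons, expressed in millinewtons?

In millinewtons:
  6.35 millinewtons → 6.35
  0.00341 newtons = 0.00341 × 10^3 millinewtons = 3.41
  0.00306 newtons = 0.00306 × 10^3 millinewtons = 3.06
  20900 micronewtons = 20900 × 10^-3 millinewtons = 20.9
Sum: 6.35 + 3.41 + 3.06 + 20.9 = 33.72

33.72 millinewtons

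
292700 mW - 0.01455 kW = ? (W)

In W:
  292700 mW = 292700 × 10^-3 W = 292.7
  0.01455 kW = 0.01455 × 10^3 W = 14.55
Difference: 292.7 - 14.55 = 278.15

278.15 W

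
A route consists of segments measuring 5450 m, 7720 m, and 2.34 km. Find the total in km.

In km:
  5450 m = 5450 × 10⁻³ km = 5.45
  7720 m = 7720 × 10⁻³ km = 7.72
  2.34 km → 2.34
Sum: 5.45 + 7.72 + 2.34 = 15.51

15.51 km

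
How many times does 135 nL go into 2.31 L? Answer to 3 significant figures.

17100000

(2.31) / (135 × 10⁻⁹) = 0.01711 × 10⁹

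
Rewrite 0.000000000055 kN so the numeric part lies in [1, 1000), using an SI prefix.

= 55e-9 N; 1e-9 is nano.

55 nN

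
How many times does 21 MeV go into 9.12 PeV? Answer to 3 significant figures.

434000000

(9.12 × 10¹⁵) / (21 × 10⁶) = 0.4343 × 10⁹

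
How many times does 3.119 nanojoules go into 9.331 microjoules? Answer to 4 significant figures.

2992

(9.331e-6) / (3.119e-9) = 2.9917e3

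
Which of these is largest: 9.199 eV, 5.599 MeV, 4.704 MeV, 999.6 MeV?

999.6 MeV

9.199 eV = 9.199 eV
5.599 MeV = 5599000 eV
4.704 MeV = 4704000 eV
999.6 MeV = 999600000 eV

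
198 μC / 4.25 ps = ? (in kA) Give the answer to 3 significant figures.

(198 × 10⁻⁶) / (4.25 × 10⁻¹²) = 46.588 × 10⁶ A

46600 kA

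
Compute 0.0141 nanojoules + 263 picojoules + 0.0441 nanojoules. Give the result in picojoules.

321.2 picojoules

In picojoules:
  0.0141 nanojoules = 0.0141e3 picojoules = 14.1
  263 picojoules → 263
  0.0441 nanojoules = 0.0441e3 picojoules = 44.1
Sum: 14.1 + 263 + 44.1 = 321.2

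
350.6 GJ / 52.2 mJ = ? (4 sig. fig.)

(350.6e9) / (52.2e-3) = 6.7165e12

6716000000000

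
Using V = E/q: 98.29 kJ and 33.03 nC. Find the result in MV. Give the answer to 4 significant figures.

(98.29e3) / (33.03e-9) = 2.97578e12 V

2976000 MV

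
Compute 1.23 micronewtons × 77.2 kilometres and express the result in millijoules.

94.956 millijoules

1.23e-6 × 77.2e3 = 94.956e-3 J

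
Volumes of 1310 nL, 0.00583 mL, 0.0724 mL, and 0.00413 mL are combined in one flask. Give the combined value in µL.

83.67 µL

In µL:
  1310 nL = 1310 × 10⁻³ µL = 1.31
  0.00583 mL = 0.00583 × 10³ µL = 5.83
  0.0724 mL = 0.0724 × 10³ µL = 72.4
  0.00413 mL = 0.00413 × 10³ µL = 4.13
Sum: 1.31 + 5.83 + 72.4 + 4.13 = 83.67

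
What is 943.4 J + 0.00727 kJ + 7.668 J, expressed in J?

958.338 J

In J:
  943.4 J → 943.4
  0.00727 kJ = 0.00727 × 10^3 J = 7.27
  7.668 J → 7.668
Sum: 943.4 + 7.27 + 7.668 = 958.338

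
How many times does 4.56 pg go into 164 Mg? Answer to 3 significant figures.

36000000000000000000

(164e6) / (4.56e-12) = 35.96e18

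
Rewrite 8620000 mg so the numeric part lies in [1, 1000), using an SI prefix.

= 8.62e3 g; 1e3 is kilo.

8.62 kg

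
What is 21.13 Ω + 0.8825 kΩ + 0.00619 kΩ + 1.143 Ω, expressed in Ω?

910.963 Ω

In Ω:
  21.13 Ω → 21.13
  0.8825 kΩ = 0.8825 × 10³ Ω = 882.5
  0.00619 kΩ = 0.00619 × 10³ Ω = 6.19
  1.143 Ω → 1.143
Sum: 21.13 + 882.5 + 6.19 + 1.143 = 910.963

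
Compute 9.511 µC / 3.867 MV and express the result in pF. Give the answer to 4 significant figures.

(9.511 × 10^-6) / (3.867 × 10^6) = 2.45953 × 10^-12 F

2.460 pF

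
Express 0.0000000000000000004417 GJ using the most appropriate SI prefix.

= 441.7 × 10⁻¹² J; 10⁻¹² is pico.

441.7 pJ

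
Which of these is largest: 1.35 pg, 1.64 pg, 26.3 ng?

1.35 pg = 0.00000000000135 g
1.64 pg = 0.00000000000164 g
26.3 ng = 0.0000000263 g

26.3 ng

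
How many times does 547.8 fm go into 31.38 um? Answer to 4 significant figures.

(31.38e-6) / (547.8e-15) = 0.057284e9

57280000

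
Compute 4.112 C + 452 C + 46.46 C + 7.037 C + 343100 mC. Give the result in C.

852.709 C

In C:
  4.112 C → 4.112
  452 C → 452
  46.46 C → 46.46
  7.037 C → 7.037
  343100 mC = 343100 × 10^-3 C = 343.1
Sum: 4.112 + 452 + 46.46 + 7.037 + 343.1 = 852.709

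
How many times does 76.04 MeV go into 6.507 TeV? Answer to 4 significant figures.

(6.507e12) / (76.04e6) = 0.085573e6

85570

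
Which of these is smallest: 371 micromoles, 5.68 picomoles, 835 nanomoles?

371 micromoles = 0.000371 moles
5.68 picomoles = 0.00000000000568 moles
835 nanomoles = 0.000000835 moles

5.68 picomoles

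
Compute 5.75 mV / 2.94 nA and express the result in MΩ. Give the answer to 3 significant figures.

1.96 MΩ

(5.75e-3) / (2.94e-9) = 1.9558e6 Ω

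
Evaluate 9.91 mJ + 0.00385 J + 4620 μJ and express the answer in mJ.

18.38 mJ

In mJ:
  9.91 mJ → 9.91
  0.00385 J = 0.00385e3 mJ = 3.85
  4620 μJ = 4620e-3 mJ = 4.62
Sum: 9.91 + 3.85 + 4.62 = 18.38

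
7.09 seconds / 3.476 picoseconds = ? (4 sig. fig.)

2040000000000

(7.09) / (3.476e-12) = 2.0397e12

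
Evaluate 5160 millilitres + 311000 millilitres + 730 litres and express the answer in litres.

1046.16 litres

In litres:
  5160 millilitres = 5160 × 10^-3 litres = 5.16
  311000 millilitres = 311000 × 10^-3 litres = 311
  730 litres → 730
Sum: 5.16 + 311 + 730 = 1046.16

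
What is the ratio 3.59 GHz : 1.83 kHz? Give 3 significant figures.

1960000

(3.59e9) / (1.83e3) = 1.962e6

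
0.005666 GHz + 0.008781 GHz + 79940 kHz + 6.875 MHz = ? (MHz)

101.262 MHz

In MHz:
  0.005666 GHz = 0.005666e3 MHz = 5.666
  0.008781 GHz = 0.008781e3 MHz = 8.781
  79940 kHz = 79940e-3 MHz = 79.94
  6.875 MHz → 6.875
Sum: 5.666 + 8.781 + 79.94 + 6.875 = 101.262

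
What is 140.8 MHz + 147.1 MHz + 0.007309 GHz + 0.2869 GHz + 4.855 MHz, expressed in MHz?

586.964 MHz

In MHz:
  140.8 MHz → 140.8
  147.1 MHz → 147.1
  0.007309 GHz = 0.007309 × 10^3 MHz = 7.309
  0.2869 GHz = 0.2869 × 10^3 MHz = 286.9
  4.855 MHz → 4.855
Sum: 140.8 + 147.1 + 7.309 + 286.9 + 4.855 = 586.964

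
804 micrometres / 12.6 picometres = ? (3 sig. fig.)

(804 × 10⁻⁶) / (12.6 × 10⁻¹²) = 63.81 × 10⁶

63800000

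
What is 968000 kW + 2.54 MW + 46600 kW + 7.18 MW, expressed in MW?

In MW:
  968000 kW = 968000 × 10⁻³ MW = 968
  2.54 MW → 2.54
  46600 kW = 46600 × 10⁻³ MW = 46.6
  7.18 MW → 7.18
Sum: 968 + 2.54 + 46.6 + 7.18 = 1024.32

1024.32 MW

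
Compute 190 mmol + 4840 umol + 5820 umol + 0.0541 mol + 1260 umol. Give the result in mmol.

256.02 mmol

In mmol:
  190 mmol → 190
  4840 umol = 4840 × 10⁻³ mmol = 4.84
  5820 umol = 5820 × 10⁻³ mmol = 5.82
  0.0541 mol = 0.0541 × 10³ mmol = 54.1
  1260 umol = 1260 × 10⁻³ mmol = 1.26
Sum: 190 + 4.84 + 5.82 + 54.1 + 1.26 = 256.02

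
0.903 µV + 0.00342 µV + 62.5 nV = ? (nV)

In nV:
  0.903 µV = 0.903 × 10^3 nV = 903
  0.00342 µV = 0.00342 × 10^3 nV = 3.42
  62.5 nV → 62.5
Sum: 903 + 3.42 + 62.5 = 968.92

968.92 nV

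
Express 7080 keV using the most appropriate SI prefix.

7.08 MeV

= 7.08 × 10^6 eV; 10^6 is mega.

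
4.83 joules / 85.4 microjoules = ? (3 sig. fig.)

(4.83) / (85.4 × 10⁻⁶) = 0.05656 × 10⁶

56600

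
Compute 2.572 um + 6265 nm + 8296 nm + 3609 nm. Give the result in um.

20.742 um

In um:
  2.572 um → 2.572
  6265 nm = 6265 × 10^-3 um = 6.265
  8296 nm = 8296 × 10^-3 um = 8.296
  3609 nm = 3609 × 10^-3 um = 3.609
Sum: 2.572 + 6.265 + 8.296 + 3.609 = 20.742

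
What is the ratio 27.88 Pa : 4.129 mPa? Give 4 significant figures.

(27.88) / (4.129 × 10^-3) = 6.7522 × 10^3

6752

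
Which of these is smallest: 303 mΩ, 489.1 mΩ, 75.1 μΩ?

75.1 μΩ

303 mΩ = 0.303 Ω
489.1 mΩ = 0.4891 Ω
75.1 μΩ = 0.0000751 Ω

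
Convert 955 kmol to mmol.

955000000 mmol

kilo = 10³, milli = 10⁻³; factor is 10⁶.
955 × 10⁶ = 955000000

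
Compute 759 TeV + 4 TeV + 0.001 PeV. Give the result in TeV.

In TeV:
  759 TeV → 759
  4 TeV → 4
  0.001 PeV = 0.001 × 10^3 TeV = 1
Sum: 759 + 4 + 1 = 764

764 TeV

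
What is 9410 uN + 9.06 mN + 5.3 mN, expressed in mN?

23.77 mN

In mN:
  9410 uN = 9410 × 10^-3 mN = 9.41
  9.06 mN → 9.06
  5.3 mN → 5.3
Sum: 9.41 + 9.06 + 5.3 = 23.77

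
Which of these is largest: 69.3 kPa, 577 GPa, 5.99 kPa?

69.3 kPa = 69300 Pa
577 GPa = 577000000000 Pa
5.99 kPa = 5990 Pa

577 GPa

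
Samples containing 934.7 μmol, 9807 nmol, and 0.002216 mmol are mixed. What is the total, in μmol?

In μmol:
  934.7 μmol → 934.7
  9807 nmol = 9807 × 10^-3 μmol = 9.807
  0.002216 mmol = 0.002216 × 10^3 μmol = 2.216
Sum: 934.7 + 9.807 + 2.216 = 946.723

946.723 μmol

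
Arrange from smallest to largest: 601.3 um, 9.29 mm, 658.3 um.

601.3 um < 658.3 um < 9.29 mm

601.3 um = 0.0006013 m
9.29 mm = 0.00929 m
658.3 um = 0.0006583 m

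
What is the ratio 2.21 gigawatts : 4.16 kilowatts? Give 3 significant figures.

531000

(2.21 × 10⁹) / (4.16 × 10³) = 0.5312 × 10⁶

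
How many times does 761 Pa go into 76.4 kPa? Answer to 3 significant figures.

100

(76.4 × 10³) / (761) = 0.1004 × 10³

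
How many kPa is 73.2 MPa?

mega = 10⁶, kilo = 10³; factor is 10³.
73.2 × 10³ = 73200

73200 kPa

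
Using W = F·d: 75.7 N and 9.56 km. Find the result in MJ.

75.7 × 9.56 × 10³ = 723.692 × 10³ J

0.723692 MJ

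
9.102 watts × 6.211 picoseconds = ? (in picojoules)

56.532522 picojoules

9.102 × 6.211 × 10^-12 = 56.532522 × 10^-12 J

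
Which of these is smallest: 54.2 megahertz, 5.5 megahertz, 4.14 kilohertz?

54.2 megahertz = 54200000 hertz
5.5 megahertz = 5500000 hertz
4.14 kilohertz = 4140 hertz

4.14 kilohertz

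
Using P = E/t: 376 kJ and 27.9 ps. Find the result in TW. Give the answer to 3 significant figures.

13500 TW

(376 × 10^3) / (27.9 × 10^-12) = 13.477 × 10^15 W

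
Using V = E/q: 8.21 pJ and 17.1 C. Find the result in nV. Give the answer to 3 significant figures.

0.000480 nV

(8.21 × 10^-12) / (17.1) = 0.48012 × 10^-12 V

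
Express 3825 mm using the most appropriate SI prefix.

3.825 m

= 3.825 m; mantissa already in [1, 1000).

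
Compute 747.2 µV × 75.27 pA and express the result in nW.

747.2e-6 × 75.27e-12 = 56241.744e-18 W

0.000056241744 nW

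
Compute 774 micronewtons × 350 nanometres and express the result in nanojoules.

0.2709 nanojoules

774 × 10^-6 × 350 × 10^-9 = 270900 × 10^-15 J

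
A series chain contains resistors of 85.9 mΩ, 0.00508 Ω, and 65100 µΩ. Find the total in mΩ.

In mΩ:
  85.9 mΩ → 85.9
  0.00508 Ω = 0.00508 × 10³ mΩ = 5.08
  65100 µΩ = 65100 × 10⁻³ mΩ = 65.1
Sum: 85.9 + 5.08 + 65.1 = 156.08

156.08 mΩ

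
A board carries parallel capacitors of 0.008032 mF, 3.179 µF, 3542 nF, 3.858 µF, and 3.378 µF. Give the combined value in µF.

In µF:
  0.008032 mF = 0.008032 × 10³ µF = 8.032
  3.179 µF → 3.179
  3542 nF = 3542 × 10⁻³ µF = 3.542
  3.858 µF → 3.858
  3.378 µF → 3.378
Sum: 8.032 + 3.179 + 3.542 + 3.858 + 3.378 = 21.989

21.989 µF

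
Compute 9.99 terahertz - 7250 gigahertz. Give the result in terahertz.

In terahertz:
  9.99 terahertz → 9.99
  7250 gigahertz = 7250 × 10^-3 terahertz = 7.25
Difference: 9.99 - 7.25 = 2.74

2.74 terahertz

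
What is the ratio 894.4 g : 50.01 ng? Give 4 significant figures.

17880000000

(894.4) / (50.01 × 10⁻⁹) = 17.884 × 10⁹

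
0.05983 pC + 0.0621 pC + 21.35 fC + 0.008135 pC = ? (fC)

In fC:
  0.05983 pC = 0.05983 × 10^3 fC = 59.83
  0.0621 pC = 0.0621 × 10^3 fC = 62.1
  21.35 fC → 21.35
  0.008135 pC = 0.008135 × 10^3 fC = 8.135
Sum: 59.83 + 62.1 + 21.35 + 8.135 = 151.415

151.415 fC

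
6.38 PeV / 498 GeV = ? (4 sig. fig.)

12810

(6.38 × 10^15) / (498 × 10^9) = 0.012811 × 10^6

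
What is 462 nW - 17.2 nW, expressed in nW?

In nW:
  462 nW → 462
  17.2 nW → 17.2
Difference: 462 - 17.2 = 444.8

444.8 nW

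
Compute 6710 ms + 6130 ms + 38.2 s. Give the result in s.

In s:
  6710 ms = 6710e-3 s = 6.71
  6130 ms = 6130e-3 s = 6.13
  38.2 s → 38.2
Sum: 6.71 + 6.13 + 38.2 = 51.04

51.04 s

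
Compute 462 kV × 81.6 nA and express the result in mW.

462e3 × 81.6e-9 = 37699.2e-6 W

37.6992 mW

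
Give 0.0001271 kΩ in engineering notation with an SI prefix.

= 127.1 × 10⁻³ Ω; 10⁻³ is milli.

127.1 mΩ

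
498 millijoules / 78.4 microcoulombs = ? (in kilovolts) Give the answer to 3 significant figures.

6.35 kilovolts

(498 × 10⁻³) / (78.4 × 10⁻⁶) = 6.352 × 10³ V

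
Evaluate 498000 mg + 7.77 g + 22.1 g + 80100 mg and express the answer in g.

In g:
  498000 mg = 498000 × 10⁻³ g = 498
  7.77 g → 7.77
  22.1 g → 22.1
  80100 mg = 80100 × 10⁻³ g = 80.1
Sum: 498 + 7.77 + 22.1 + 80.1 = 607.97

607.97 g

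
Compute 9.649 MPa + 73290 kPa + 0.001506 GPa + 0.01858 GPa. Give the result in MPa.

In MPa:
  9.649 MPa → 9.649
  73290 kPa = 73290 × 10^-3 MPa = 73.29
  0.001506 GPa = 0.001506 × 10^3 MPa = 1.506
  0.01858 GPa = 0.01858 × 10^3 MPa = 18.58
Sum: 9.649 + 73.29 + 1.506 + 18.58 = 103.025

103.025 MPa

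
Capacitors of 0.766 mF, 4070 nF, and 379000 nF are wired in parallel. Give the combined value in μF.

In μF:
  0.766 mF = 0.766 × 10^3 μF = 766
  4070 nF = 4070 × 10^-3 μF = 4.07
  379000 nF = 379000 × 10^-3 μF = 379
Sum: 766 + 4.07 + 379 = 1149.07

1149.07 μF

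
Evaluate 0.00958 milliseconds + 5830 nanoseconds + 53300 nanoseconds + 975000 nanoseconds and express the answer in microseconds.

1043.71 microseconds

In microseconds:
  0.00958 milliseconds = 0.00958 × 10^3 microseconds = 9.58
  5830 nanoseconds = 5830 × 10^-3 microseconds = 5.83
  53300 nanoseconds = 53300 × 10^-3 microseconds = 53.3
  975000 nanoseconds = 975000 × 10^-3 microseconds = 975
Sum: 9.58 + 5.83 + 53.3 + 975 = 1043.71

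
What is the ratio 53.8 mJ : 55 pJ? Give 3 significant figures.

978000000

(53.8 × 10^-3) / (55 × 10^-12) = 0.9782 × 10^9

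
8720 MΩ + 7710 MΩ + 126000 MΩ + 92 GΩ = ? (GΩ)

In GΩ:
  8720 MΩ = 8720e-3 GΩ = 8.72
  7710 MΩ = 7710e-3 GΩ = 7.71
  126000 MΩ = 126000e-3 GΩ = 126
  92 GΩ → 92
Sum: 8.72 + 7.71 + 126 + 92 = 234.43

234.43 GΩ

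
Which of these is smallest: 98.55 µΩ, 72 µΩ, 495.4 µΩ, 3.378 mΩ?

98.55 µΩ = 0.00009855 Ω
72 µΩ = 0.000072 Ω
495.4 µΩ = 0.0004954 Ω
3.378 mΩ = 0.003378 Ω

72 µΩ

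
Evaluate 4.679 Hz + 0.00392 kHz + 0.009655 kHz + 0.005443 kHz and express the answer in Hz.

In Hz:
  4.679 Hz → 4.679
  0.00392 kHz = 0.00392 × 10³ Hz = 3.92
  0.009655 kHz = 0.009655 × 10³ Hz = 9.655
  0.005443 kHz = 0.005443 × 10³ Hz = 5.443
Sum: 4.679 + 3.92 + 9.655 + 5.443 = 23.697

23.697 Hz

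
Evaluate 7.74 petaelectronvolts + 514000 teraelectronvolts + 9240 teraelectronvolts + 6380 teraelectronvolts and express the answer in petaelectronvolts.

In petaelectronvolts:
  7.74 petaelectronvolts → 7.74
  514000 teraelectronvolts = 514000e-3 petaelectronvolts = 514
  9240 teraelectronvolts = 9240e-3 petaelectronvolts = 9.24
  6380 teraelectronvolts = 6380e-3 petaelectronvolts = 6.38
Sum: 7.74 + 514 + 9.24 + 6.38 = 537.36

537.36 petaelectronvolts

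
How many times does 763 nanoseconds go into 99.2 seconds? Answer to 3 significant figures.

(99.2) / (763e-9) = 0.13e9

130000000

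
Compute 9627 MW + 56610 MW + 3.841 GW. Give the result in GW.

In GW:
  9627 MW = 9627 × 10^-3 GW = 9.627
  56610 MW = 56610 × 10^-3 GW = 56.61
  3.841 GW → 3.841
Sum: 9.627 + 56.61 + 3.841 = 70.078

70.078 GW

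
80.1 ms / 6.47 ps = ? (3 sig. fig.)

12400000000

(80.1e-3) / (6.47e-12) = 12.38e9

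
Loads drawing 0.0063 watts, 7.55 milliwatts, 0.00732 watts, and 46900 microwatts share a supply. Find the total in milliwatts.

68.07 milliwatts

In milliwatts:
  0.0063 watts = 0.0063 × 10^3 milliwatts = 6.3
  7.55 milliwatts → 7.55
  0.00732 watts = 0.00732 × 10^3 milliwatts = 7.32
  46900 microwatts = 46900 × 10^-3 milliwatts = 46.9
Sum: 6.3 + 7.55 + 7.32 + 46.9 = 68.07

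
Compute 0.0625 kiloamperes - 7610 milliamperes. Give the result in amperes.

In amperes:
  0.0625 kiloamperes = 0.0625 × 10³ amperes = 62.5
  7610 milliamperes = 7610 × 10⁻³ amperes = 7.61
Difference: 62.5 - 7.61 = 54.89

54.89 amperes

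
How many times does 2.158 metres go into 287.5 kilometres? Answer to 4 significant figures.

(287.5 × 10³) / (2.158) = 133.23 × 10³

133200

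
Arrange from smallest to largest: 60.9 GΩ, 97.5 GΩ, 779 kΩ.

779 kΩ < 60.9 GΩ < 97.5 GΩ

60.9 GΩ = 60900000000 Ω
97.5 GΩ = 97500000000 Ω
779 kΩ = 779000 Ω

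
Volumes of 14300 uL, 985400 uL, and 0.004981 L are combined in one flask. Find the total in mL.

In mL:
  14300 uL = 14300 × 10^-3 mL = 14.3
  985400 uL = 985400 × 10^-3 mL = 985.4
  0.004981 L = 0.004981 × 10^3 mL = 4.981
Sum: 14.3 + 985.4 + 4.981 = 1004.681

1004.681 mL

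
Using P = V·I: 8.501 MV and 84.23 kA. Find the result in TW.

0.71603923 TW

8.501e6 × 84.23e3 = 716.03923e9 W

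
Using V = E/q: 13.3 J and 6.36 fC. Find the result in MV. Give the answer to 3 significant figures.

(13.3) / (6.36e-15) = 2.0912e15 V

2090000000 MV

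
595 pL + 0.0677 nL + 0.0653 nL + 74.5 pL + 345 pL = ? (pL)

1147.5 pL

In pL:
  595 pL → 595
  0.0677 nL = 0.0677 × 10^3 pL = 67.7
  0.0653 nL = 0.0653 × 10^3 pL = 65.3
  74.5 pL → 74.5
  345 pL → 345
Sum: 595 + 67.7 + 65.3 + 74.5 + 345 = 1147.5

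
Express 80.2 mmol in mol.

0.0802 mol

milli = 1e-3, (no prefix) = 1e0; factor is 1e-3.
80.2 × 1e-3 = 0.0802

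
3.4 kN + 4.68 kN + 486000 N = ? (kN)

494.08 kN

In kN:
  3.4 kN → 3.4
  4.68 kN → 4.68
  486000 N = 486000e-3 kN = 486
Sum: 3.4 + 4.68 + 486 = 494.08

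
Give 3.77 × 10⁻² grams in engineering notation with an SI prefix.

= 37.7 × 10⁻³ grams; 10⁻³ is milli.

37.7 milligrams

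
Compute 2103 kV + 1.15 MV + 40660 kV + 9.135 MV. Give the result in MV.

In MV:
  2103 kV = 2103 × 10^-3 MV = 2.103
  1.15 MV → 1.15
  40660 kV = 40660 × 10^-3 MV = 40.66
  9.135 MV → 9.135
Sum: 2.103 + 1.15 + 40.66 + 9.135 = 53.048

53.048 MV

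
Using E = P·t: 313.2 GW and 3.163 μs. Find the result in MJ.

313.2 × 10^9 × 3.163 × 10^-6 = 990.6516 × 10^3 J

0.9906516 MJ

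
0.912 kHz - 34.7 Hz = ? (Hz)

877.3 Hz

In Hz:
  0.912 kHz = 0.912 × 10³ Hz = 912
  34.7 Hz → 34.7
Difference: 912 - 34.7 = 877.3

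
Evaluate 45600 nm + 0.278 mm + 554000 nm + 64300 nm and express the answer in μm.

941.9 μm

In μm:
  45600 nm = 45600e-3 μm = 45.6
  0.278 mm = 0.278e3 μm = 278
  554000 nm = 554000e-3 μm = 554
  64300 nm = 64300e-3 μm = 64.3
Sum: 45.6 + 278 + 554 + 64.3 = 941.9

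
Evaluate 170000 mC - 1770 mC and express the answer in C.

In C:
  170000 mC = 170000 × 10^-3 C = 170
  1770 mC = 1770 × 10^-3 C = 1.77
Difference: 170 - 1.77 = 168.23

168.23 C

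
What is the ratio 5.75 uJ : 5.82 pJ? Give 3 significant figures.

(5.75 × 10^-6) / (5.82 × 10^-12) = 0.988 × 10^6

988000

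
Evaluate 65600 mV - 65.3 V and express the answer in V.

In V:
  65600 mV = 65600 × 10^-3 V = 65.6
  65.3 V → 65.3
Difference: 65.6 - 65.3 = 0.3

0.3 V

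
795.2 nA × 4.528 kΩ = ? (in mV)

3.6006656 mV

795.2 × 10^-9 × 4.528 × 10^3 = 3600.6656 × 10^-6 V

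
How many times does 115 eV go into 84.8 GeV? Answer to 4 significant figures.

737400000

(84.8 × 10^9) / (115) = 0.73739 × 10^9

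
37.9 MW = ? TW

0.0000379 TW

mega = 10⁶, tera = 10¹²; factor is 10⁻⁶.
37.9 × 10⁻⁶ = 0.0000379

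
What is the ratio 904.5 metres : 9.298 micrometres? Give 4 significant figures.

97280000

(904.5) / (9.298 × 10^-6) = 97.279 × 10^6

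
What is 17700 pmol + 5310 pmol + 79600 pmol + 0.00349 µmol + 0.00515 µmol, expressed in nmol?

111.25 nmol

In nmol:
  17700 pmol = 17700e-3 nmol = 17.7
  5310 pmol = 5310e-3 nmol = 5.31
  79600 pmol = 79600e-3 nmol = 79.6
  0.00349 µmol = 0.00349e3 nmol = 3.49
  0.00515 µmol = 0.00515e3 nmol = 5.15
Sum: 17.7 + 5.31 + 79.6 + 3.49 + 5.15 = 111.25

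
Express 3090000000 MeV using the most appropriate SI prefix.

3.09 PeV

= 3.09 × 10^15 eV; 10^15 is peta.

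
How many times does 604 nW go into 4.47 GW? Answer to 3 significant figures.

(4.47 × 10⁹) / (604 × 10⁻⁹) = 0.007401 × 10¹⁸

7400000000000000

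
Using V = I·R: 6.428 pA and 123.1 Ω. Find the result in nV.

0.7912868 nV

6.428 × 10⁻¹² × 123.1 = 791.2868 × 10⁻¹² V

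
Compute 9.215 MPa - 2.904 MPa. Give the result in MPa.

6.311 MPa

In MPa:
  9.215 MPa → 9.215
  2.904 MPa → 2.904
Difference: 9.215 - 2.904 = 6.311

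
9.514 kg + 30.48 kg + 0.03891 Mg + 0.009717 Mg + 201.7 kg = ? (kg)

290.321 kg

In kg:
  9.514 kg → 9.514
  30.48 kg → 30.48
  0.03891 Mg = 0.03891 × 10^3 kg = 38.91
  0.009717 Mg = 0.009717 × 10^3 kg = 9.717
  201.7 kg → 201.7
Sum: 9.514 + 30.48 + 38.91 + 9.717 + 201.7 = 290.321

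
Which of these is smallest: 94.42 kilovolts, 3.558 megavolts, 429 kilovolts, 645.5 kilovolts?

94.42 kilovolts

94.42 kilovolts = 94420 volts
3.558 megavolts = 3558000 volts
429 kilovolts = 429000 volts
645.5 kilovolts = 645500 volts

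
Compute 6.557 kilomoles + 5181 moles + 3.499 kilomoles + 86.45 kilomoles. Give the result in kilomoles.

In kilomoles:
  6.557 kilomoles → 6.557
  5181 moles = 5181e-3 kilomoles = 5.181
  3.499 kilomoles → 3.499
  86.45 kilomoles → 86.45
Sum: 6.557 + 5.181 + 3.499 + 86.45 = 101.687

101.687 kilomoles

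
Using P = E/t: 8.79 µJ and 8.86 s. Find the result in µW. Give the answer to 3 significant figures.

(8.79 × 10^-6) / (8.86) = 0.9921 × 10^-6 W

0.992 µW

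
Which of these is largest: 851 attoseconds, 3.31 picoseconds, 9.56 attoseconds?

3.31 picoseconds

851 attoseconds = 0.000000000000000851 seconds
3.31 picoseconds = 0.00000000000331 seconds
9.56 attoseconds = 0.00000000000000000956 seconds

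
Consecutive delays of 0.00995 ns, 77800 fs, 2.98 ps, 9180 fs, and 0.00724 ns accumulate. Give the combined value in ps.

107.15 ps

In ps:
  0.00995 ns = 0.00995e3 ps = 9.95
  77800 fs = 77800e-3 ps = 77.8
  2.98 ps → 2.98
  9180 fs = 9180e-3 ps = 9.18
  0.00724 ns = 0.00724e3 ps = 7.24
Sum: 9.95 + 77.8 + 2.98 + 9.18 + 7.24 = 107.15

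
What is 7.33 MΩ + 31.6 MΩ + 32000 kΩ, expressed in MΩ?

In MΩ:
  7.33 MΩ → 7.33
  31.6 MΩ → 31.6
  32000 kΩ = 32000 × 10^-3 MΩ = 32
Sum: 7.33 + 31.6 + 32 = 70.93

70.93 MΩ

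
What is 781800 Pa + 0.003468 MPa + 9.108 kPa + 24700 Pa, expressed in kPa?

819.076 kPa

In kPa:
  781800 Pa = 781800e-3 kPa = 781.8
  0.003468 MPa = 0.003468e3 kPa = 3.468
  9.108 kPa → 9.108
  24700 Pa = 24700e-3 kPa = 24.7
Sum: 781.8 + 3.468 + 9.108 + 24.7 = 819.076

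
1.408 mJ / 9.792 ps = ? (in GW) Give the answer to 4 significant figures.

0.1438 GW

(1.408e-3) / (9.792e-12) = 0.143791e9 W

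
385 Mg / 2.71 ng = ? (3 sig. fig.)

142000000000000000

(385 × 10^6) / (2.71 × 10^-9) = 142.1 × 10^15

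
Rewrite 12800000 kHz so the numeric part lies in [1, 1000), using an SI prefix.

= 12.8 × 10⁹ Hz; 10⁹ is giga.

12.8 GHz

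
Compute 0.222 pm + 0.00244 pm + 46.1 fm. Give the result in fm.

270.54 fm

In fm:
  0.222 pm = 0.222 × 10^3 fm = 222
  0.00244 pm = 0.00244 × 10^3 fm = 2.44
  46.1 fm → 46.1
Sum: 222 + 2.44 + 46.1 = 270.54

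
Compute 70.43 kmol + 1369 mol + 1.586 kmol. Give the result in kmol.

In kmol:
  70.43 kmol → 70.43
  1369 mol = 1369e-3 kmol = 1.369
  1.586 kmol → 1.586
Sum: 70.43 + 1.369 + 1.586 = 73.385

73.385 kmol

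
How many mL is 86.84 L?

86840 mL

(no prefix) = 10^0, milli = 10^-3; factor is 10^3.
86.84 × 10^3 = 86840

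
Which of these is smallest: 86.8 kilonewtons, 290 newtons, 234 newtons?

86.8 kilonewtons = 86800 newtons
290 newtons = 290 newtons
234 newtons = 234 newtons

234 newtons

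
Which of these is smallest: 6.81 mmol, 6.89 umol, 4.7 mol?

6.89 umol

6.81 mmol = 0.00681 mol
6.89 umol = 0.00000689 mol
4.7 mol = 4.7 mol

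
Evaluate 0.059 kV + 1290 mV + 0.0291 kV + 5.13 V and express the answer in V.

In V:
  0.059 kV = 0.059e3 V = 59
  1290 mV = 1290e-3 V = 1.29
  0.0291 kV = 0.0291e3 V = 29.1
  5.13 V → 5.13
Sum: 59 + 1.29 + 29.1 + 5.13 = 94.52

94.52 V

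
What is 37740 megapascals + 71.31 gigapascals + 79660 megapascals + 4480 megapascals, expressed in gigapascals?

In gigapascals:
  37740 megapascals = 37740 × 10^-3 gigapascals = 37.74
  71.31 gigapascals → 71.31
  79660 megapascals = 79660 × 10^-3 gigapascals = 79.66
  4480 megapascals = 4480 × 10^-3 gigapascals = 4.48
Sum: 37.74 + 71.31 + 79.66 + 4.48 = 193.19

193.19 gigapascals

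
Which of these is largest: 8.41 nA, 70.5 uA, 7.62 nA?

70.5 uA

8.41 nA = 0.00000000841 A
70.5 uA = 0.0000705 A
7.62 nA = 0.00000000762 A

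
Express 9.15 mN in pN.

milli = 1e-3, pico = 1e-12; factor is 1e9.
9.15 × 1e9 = 9150000000

9150000000 pN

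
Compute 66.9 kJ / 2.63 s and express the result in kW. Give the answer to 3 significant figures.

(66.9 × 10^3) / (2.63) = 25.437 × 10^3 W

25.4 kW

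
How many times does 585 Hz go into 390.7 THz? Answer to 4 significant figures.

667900000000

(390.7 × 10¹²) / (585) = 0.66786 × 10¹²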